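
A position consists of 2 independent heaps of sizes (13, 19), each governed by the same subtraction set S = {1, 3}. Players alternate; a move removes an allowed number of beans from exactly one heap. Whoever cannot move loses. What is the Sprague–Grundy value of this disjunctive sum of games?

0

All heaps use S = {1, 3}:
G(0) = 0
G(1) = mex{0} = 1
G(2) = mex{1} = 0
G(3) = mex{0,0} = 1
G(4) = mex{1,1} = 0
G(5) = mex{0,0} = 1
G(6) = mex{1,1} = 0
G(7) = mex{0,0} = 1
G(8) = mex{1,1} = 0
G(9) = mex{0,0} = 1
G(10) = mex{1,1} = 0
G(11) = mex{0,0} = 1
G(12) = mex{1,1} = 0
G(13) = mex{0,0} = 1
G(14) = mex{1,1} = 0
G(15) = mex{0,0} = 1
G(16) = mex{1,1} = 0
G(17) = mex{0,0} = 1
G(18) = mex{1,1} = 0
G(19) = mex{0,0} = 1
Heap A: G(13) = 1.
Heap B: G(19) = 1.
Combined Grundy value = 1 ⊕ 1 = 0.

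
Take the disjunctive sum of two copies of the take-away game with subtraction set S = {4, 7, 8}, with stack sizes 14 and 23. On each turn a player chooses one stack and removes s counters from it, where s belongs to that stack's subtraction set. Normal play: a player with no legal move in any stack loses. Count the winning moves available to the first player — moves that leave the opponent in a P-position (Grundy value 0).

2

All stacks use S = {4, 7, 8}:
n :  0  1  2  3  4  5  6  7  8  9 10 11 12 13 14 15 16 17 18 19 20 21 22 23
G :  0  0  0  0  1  1  1  1  2  2  2  2  0  0  0  0  1  1  1  1  2  2  2  2
Stack A: G(14) = 0.
Stack B: G(23) = 2.
Combined Grundy value = 0 ⊕ 2 = 2.
A winning move leaves total XOR = 0, i.e. changes one component's Grundy value g to g ⊕ X where X is the current total.
Stack A: need g' = 0⊕2 = 2. Options: 14−4→G=2, 14−7→G=1, 14−8→G=1. Hits: 1.
Stack B: need g' = 2⊕2 = 0. Options: 23−4→G=1, 23−7→G=1, 23−8→G=0. Hits: 1.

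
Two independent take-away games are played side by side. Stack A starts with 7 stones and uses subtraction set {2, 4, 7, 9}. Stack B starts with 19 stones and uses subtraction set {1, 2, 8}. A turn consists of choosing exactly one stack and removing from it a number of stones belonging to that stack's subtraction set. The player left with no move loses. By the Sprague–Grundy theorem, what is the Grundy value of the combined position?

2

Stack A, S = {2, 4, 7, 9}:
n : 0 1 2 3 4 5 6 7
G : 0 0 1 1 2 2 0 3
G_A(7) = 3.
Stack B, S = {1, 2, 8}:
n :  0  1  2  3  4  5  6  7  8  9 10 11 12 13 14 15 16 17 18 19
G :  0  1  2  0  1  2  0  1  2  0  1  2  0  1  2  0  1  2  0  1
G_B(19) = 1.
Combined Grundy value = 3 ⊕ 1 = 2.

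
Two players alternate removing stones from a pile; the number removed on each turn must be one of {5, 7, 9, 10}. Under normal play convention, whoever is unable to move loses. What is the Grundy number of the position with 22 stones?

G(0) = 0
G(1) = mex{} = 0
G(2) = mex{} = 0
G(3) = mex{} = 0
G(4) = mex{} = 0
G(5) = mex{0} = 1
G(6) = mex{0} = 1
G(7) = mex{0,0} = 1
G(8) = mex{0,0} = 1
G(9) = mex{0,0,0} = 1
G(10) = mex{1,0,0,0} = 2
G(11) = mex{1,0,0,0} = 2
G(12) = mex{1,1,0,0} = 2
G(13) = mex{1,1,0,0} = 2
G(14) = mex{1,1,1,0} = 2
G(15) = mex{2,1,1,1} = 0
G(16) = mex{2,1,1,1} = 0
G(17) = mex{2,2,1,1} = 0
G(18) = mex{2,2,1,1} = 0
G(19) = mex{2,2,2,1} = 0
G(20) = mex{0,2,2,2} = 1
G(21) = mex{0,2,2,2} = 1
G(22) = mex{0,0,2,2} = 1

1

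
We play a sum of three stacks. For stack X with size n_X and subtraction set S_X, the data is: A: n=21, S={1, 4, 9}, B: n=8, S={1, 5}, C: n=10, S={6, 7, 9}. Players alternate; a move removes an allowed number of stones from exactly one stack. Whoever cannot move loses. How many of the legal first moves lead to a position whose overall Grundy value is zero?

Stack A, S = {1, 4, 9}:
n :  0  1  2  3  4  5  6  7  8  9 10 11 12 13 14 15 16 17 18 19 20 21
G :  0  1  0  1  2  0  1  0  1  2  0  1  0  1  2  0  1  0  1  2  0  1
G_A(21) = 1.
Stack B, S = {1, 5}:
G(0) = 0
G(1) = mex{0} = 1
G(2) = mex{1} = 0
G(3) = mex{0} = 1
G(4) = mex{1} = 0
G(5) = mex{0,0} = 1
G(6) = mex{1,1} = 0
G(7) = mex{0,0} = 1
G(8) = mex{1,1} = 0
G_B(8) = 0.
Stack C, S = {6, 7, 9}:
G(0) = 0
G(1) = mex{} = 0
G(2) = mex{} = 0
G(3) = mex{} = 0
G(4) = mex{} = 0
G(5) = mex{} = 0
G(6) = mex{0} = 1
G(7) = mex{0,0} = 1
G(8) = mex{0,0} = 1
G(9) = mex{0,0,0} = 1
G(10) = mex{0,0,0} = 1
G_C(10) = 1.
Combined Grundy value = 1 ⊕ 0 ⊕ 1 = 0.
A winning move leaves total XOR = 0, i.e. changes one component's Grundy value g to g ⊕ X where X is the current total.
Stack A: target g' = 1⊕0 = 1, but every legal move changes the Grundy value (mex property), so 0 moves.
Stack B: target g' = 0⊕0 = 0, but every legal move changes the Grundy value (mex property), so 0 moves.
Stack C: target g' = 1⊕0 = 1, but every legal move changes the Grundy value (mex property), so 0 moves.

0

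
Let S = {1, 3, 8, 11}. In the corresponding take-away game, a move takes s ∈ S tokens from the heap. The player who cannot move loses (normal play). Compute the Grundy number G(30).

2

G(0) = 0
G(1) = mex{0} = 1
G(2) = mex{1} = 0
G(3) = mex{0,0} = 1
G(4) = mex{1,1} = 0
G(5) = mex{0,0} = 1
G(6) = mex{1,1} = 0
G(7) = mex{0,0} = 1
G(8) = mex{1,1,0} = 2
G(9) = mex{2,0,1} = 3
G(10) = mex{3,1,0} = 2
G(11) = mex{2,2,1,0} = 3
G(12) = mex{3,3,0,1} = 2
G(13) = mex{2,2,1,0} = 3
G(14) = mex{3,3,0,1} = 2
G(15) = mex{2,2,1,0} = 3
G(16) = mex{3,3,2,1} = 0
G(17) = mex{0,2,3,0} = 1
G(18) = mex{1,3,2,1} = 0
G(19) = mex{0,0,3,2} = 1
G(20) = mex{1,1,2,3} = 0
G(21) = mex{0,0,3,2} = 1
G(22) = mex{1,1,2,3} = 0
G(23) = mex{0,0,3,2} = 1
G(24) = mex{1,1,0,3} = 2
G(25) = mex{2,0,1,2} = 3
G(26) = mex{3,1,0,3} = 2
G(27) = mex{2,2,1,0} = 3
G(28) = mex{3,3,0,1} = 2
G(29) = mex{2,2,1,0} = 3
G(30) = mex{3,3,0,1} = 2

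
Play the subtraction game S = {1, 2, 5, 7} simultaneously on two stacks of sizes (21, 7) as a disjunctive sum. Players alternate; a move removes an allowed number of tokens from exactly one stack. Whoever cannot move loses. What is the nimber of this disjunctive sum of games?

1

All stacks use S = {1, 2, 5, 7}:
n :  0  1  2  3  4  5  6  7  8  9 10 11 12 13 14 15 16 17 18 19 20 21
G :  0  1  2  0  1  2  0  1  2  0  1  2  0  1  2  0  1  2  0  1  2  0
Stack A: G(21) = 0.
Stack B: G(7) = 1.
Combined Grundy value = 0 ⊕ 1 = 1.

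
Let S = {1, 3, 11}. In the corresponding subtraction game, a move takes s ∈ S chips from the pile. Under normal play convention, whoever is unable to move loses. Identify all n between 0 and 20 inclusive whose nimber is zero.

0, 2, 4, 6, 8, 10, 12, 14, 16, 18, 20

G(0) = 0
G(1) = mex{0} = 1
G(2) = mex{1} = 0
G(3) = mex{0,0} = 1
G(4) = mex{1,1} = 0
G(5) = mex{0,0} = 1
G(6) = mex{1,1} = 0
G(7) = mex{0,0} = 1
G(8) = mex{1,1} = 0
G(9) = mex{0,0} = 1
G(10) = mex{1,1} = 0
G(11) = mex{0,0,0} = 1
G(12) = mex{1,1,1} = 0
G(13) = mex{0,0,0} = 1
G(14) = mex{1,1,1} = 0
G(15) = mex{0,0,0} = 1
G(16) = mex{1,1,1} = 0
G(17) = mex{0,0,0} = 1
G(18) = mex{1,1,1} = 0
G(19) = mex{0,0,0} = 1
G(20) = mex{1,1,1} = 0
P-positions are exactly the n with G(n) = 0.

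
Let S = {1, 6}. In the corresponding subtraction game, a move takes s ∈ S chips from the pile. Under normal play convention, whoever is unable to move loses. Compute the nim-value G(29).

1

G(0) = 0
G(1) = mex{0} = 1
G(2) = mex{1} = 0
G(3) = mex{0} = 1
G(4) = mex{1} = 0
G(5) = mex{0} = 1
G(6) = mex{1,0} = 2
G(7) = mex{2,1} = 0
G(8) = mex{0,0} = 1
G(9) = mex{1,1} = 0
G(10) = mex{0,0} = 1
G(11) = mex{1,1} = 0
G(12) = mex{0,2} = 1
G(13) = mex{1,0} = 2
G(14) = mex{2,1} = 0
G(15) = mex{0,0} = 1
G(16) = mex{1,1} = 0
G(17) = mex{0,0} = 1
G(18) = mex{1,1} = 0
G(19) = mex{0,2} = 1
G(20) = mex{1,0} = 2
G(21) = mex{2,1} = 0
G(22) = mex{0,0} = 1
G(23) = mex{1,1} = 0
G(24) = mex{0,0} = 1
G(25) = mex{1,1} = 0
G(26) = mex{0,2} = 1
G(27) = mex{1,0} = 2
G(28) = mex{2,1} = 0
G(29) = mex{0,0} = 1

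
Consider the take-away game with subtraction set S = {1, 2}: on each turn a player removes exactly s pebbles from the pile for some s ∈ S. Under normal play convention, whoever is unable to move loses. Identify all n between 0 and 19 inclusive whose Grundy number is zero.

0, 3, 6, 9, 12, 15, 18

n :  0  1  2  3  4  5  6  7  8  9 10 11 12 13 14 15 16 17 18 19
G :  0  1  2  0  1  2  0  1  2  0  1  2  0  1  2  0  1  2  0  1
P-positions are exactly the n with G(n) = 0.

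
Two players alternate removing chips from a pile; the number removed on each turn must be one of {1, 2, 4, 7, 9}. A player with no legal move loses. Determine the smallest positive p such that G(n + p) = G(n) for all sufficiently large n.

11

G(0) = 0
G(1) = mex{0} = 1
G(2) = mex{1,0} = 2
G(3) = mex{2,1} = 0
G(4) = mex{0,2,0} = 1
G(5) = mex{1,0,1} = 2
G(6) = mex{2,1,2} = 0
G(7) = mex{0,2,0,0} = 1
G(8) = mex{1,0,1,1} = 2
G(9) = mex{2,1,2,2,0} = 3
G(10) = mex{3,2,0,0,1} = 4
G(11) = mex{4,3,1,1,2} = 0
G(12) = mex{0,4,2,2,0} = 1
G(13) = mex{1,0,3,0,1} = 2
G(14) = mex{2,1,4,1,2} = 0
G(15) = mex{0,2,0,2,0} = 1
G(16) = mex{1,0,1,3,1} = 2
G(17) = mex{2,1,2,4,2} = 0
G(18) = mex{0,2,0,0,3} = 1
G(19) = mex{1,0,1,1,4} = 2
G(20) = mex{2,1,2,2,0} = 3
G(21) = mex{3,2,0,0,1} = 4
G(22) = mex{4,3,1,1,2} = 0
G(23) = mex{0,4,2,2,0} = 1
G(n+11) = G(n) holds for n = 0,…,8 (a full window of length max(S) = 9), so the sequence is purely periodic with period 11.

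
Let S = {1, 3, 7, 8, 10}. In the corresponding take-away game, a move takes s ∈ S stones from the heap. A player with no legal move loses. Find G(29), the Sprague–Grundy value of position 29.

2

G(0) = 0
G(1) = mex{0} = 1
G(2) = mex{1} = 0
G(3) = mex{0,0} = 1
G(4) = mex{1,1} = 0
G(5) = mex{0,0} = 1
G(6) = mex{1,1} = 0
G(7) = mex{0,0,0} = 1
G(8) = mex{1,1,1,0} = 2
G(9) = mex{2,0,0,1} = 3
G(10) = mex{3,1,1,0,0} = 2
G(11) = mex{2,2,0,1,1} = 3
G(12) = mex{3,3,1,0,0} = 2
G(13) = mex{2,2,0,1,1} = 3
G(14) = mex{3,3,1,0,0} = 2
G(15) = mex{2,2,2,1,1} = 0
G(16) = mex{0,3,3,2,0} = 1
G(17) = mex{1,2,2,3,1} = 0
G(18) = mex{0,0,3,2,2} = 1
G(19) = mex{1,1,2,3,3} = 0
G(20) = mex{0,0,3,2,2} = 1
G(21) = mex{1,1,2,3,3} = 0
G(22) = mex{0,0,0,2,2} = 1
G(23) = mex{1,1,1,0,3} = 2
G(24) = mex{2,0,0,1,2} = 3
G(25) = mex{3,1,1,0,0} = 2
G(26) = mex{2,2,0,1,1} = 3
G(27) = mex{3,3,1,0,0} = 2
G(28) = mex{2,2,0,1,1} = 3
G(29) = mex{3,3,1,0,0} = 2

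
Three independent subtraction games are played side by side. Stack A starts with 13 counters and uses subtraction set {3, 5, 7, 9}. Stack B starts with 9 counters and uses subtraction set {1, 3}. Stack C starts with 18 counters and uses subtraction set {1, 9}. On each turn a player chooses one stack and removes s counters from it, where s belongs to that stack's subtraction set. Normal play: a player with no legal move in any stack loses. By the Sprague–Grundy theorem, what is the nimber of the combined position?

1

Stack A, S = {3, 5, 7, 9}:
n :  0  1  2  3  4  5  6  7  8  9 10 11 12 13
G :  0  0  0  1  1  1  2  2  2  3  3  3  0  0
G_A(13) = 0.
Stack B, S = {1, 3}:
n : 0 1 2 3 4 5 6 7 8 9
G : 0 1 0 1 0 1 0 1 0 1
G_B(9) = 1.
Stack C, S = {1, 9}:
n :  0  1  2  3  4  5  6  7  8  9 10 11 12 13 14 15 16 17 18
G :  0  1  0  1  0  1  0  1  0  1  0  1  0  1  0  1  0  1  0
G_C(18) = 0.
Combined Grundy value = 0 ⊕ 1 ⊕ 0 = 1.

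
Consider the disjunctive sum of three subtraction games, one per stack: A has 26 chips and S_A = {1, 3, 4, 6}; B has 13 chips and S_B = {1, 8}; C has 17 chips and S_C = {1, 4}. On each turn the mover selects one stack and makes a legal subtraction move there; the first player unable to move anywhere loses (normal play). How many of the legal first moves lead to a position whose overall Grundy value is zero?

1

Stack A, S = {1, 3, 4, 6}:
n :  0  1  2  3  4  5  6  7  8  9 10 11 12 13 14 15 16 17 18 19 20 21 22 23 24 25 26
G :  0  1  0  1  2  3  2  0  1  0  1  2  3  2  0  1  0  1  2  3  2  0  1  0  1  2  3
G_A(26) = 3.
Stack B, S = {1, 8}:
n :  0  1  2  3  4  5  6  7  8  9 10 11 12 13
G :  0  1  0  1  0  1  0  1  2  0  1  0  1  0
G_B(13) = 0.
Stack C, S = {1, 4}:
G(0) = 0
G(1) = mex{0} = 1
G(2) = mex{1} = 0
G(3) = mex{0} = 1
G(4) = mex{1,0} = 2
G(5) = mex{2,1} = 0
G(6) = mex{0,0} = 1
G(7) = mex{1,1} = 0
G(8) = mex{0,2} = 1
G(9) = mex{1,0} = 2
G(10) = mex{2,1} = 0
G(11) = mex{0,0} = 1
G(12) = mex{1,1} = 0
G(13) = mex{0,2} = 1
G(14) = mex{1,0} = 2
G(15) = mex{2,1} = 0
G(16) = mex{0,0} = 1
G(17) = mex{1,1} = 0
G_C(17) = 0.
Combined Grundy value = 3 ⊕ 0 ⊕ 0 = 3.
A winning move leaves total XOR = 0, i.e. changes one component's Grundy value g to g ⊕ X where X is the current total.
Stack A: need g' = 3⊕3 = 0. Options: 26−1→G=2, 26−3→G=0, 26−4→G=1, 26−6→G=2. Hits: 1.
Stack B: need g' = 0⊕3 = 3. Options: 13−1→G=1, 13−8→G=1. Hits: 0.
Stack C: need g' = 0⊕3 = 3. Options: 17−1→G=1, 17−4→G=1. Hits: 0.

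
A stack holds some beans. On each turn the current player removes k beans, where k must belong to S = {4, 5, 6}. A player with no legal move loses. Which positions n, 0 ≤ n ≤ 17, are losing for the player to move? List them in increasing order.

0, 1, 2, 3, 10, 11, 12, 13

G(0) = 0
G(1) = mex{} = 0
G(2) = mex{} = 0
G(3) = mex{} = 0
G(4) = mex{0} = 1
G(5) = mex{0,0} = 1
G(6) = mex{0,0,0} = 1
G(7) = mex{0,0,0} = 1
G(8) = mex{1,0,0} = 2
G(9) = mex{1,1,0} = 2
G(10) = mex{1,1,1} = 0
G(11) = mex{1,1,1} = 0
G(12) = mex{2,1,1} = 0
G(13) = mex{2,2,1} = 0
G(14) = mex{0,2,2} = 1
G(15) = mex{0,0,2} = 1
G(16) = mex{0,0,0} = 1
G(17) = mex{0,0,0} = 1
P-positions are exactly the n with G(n) = 0.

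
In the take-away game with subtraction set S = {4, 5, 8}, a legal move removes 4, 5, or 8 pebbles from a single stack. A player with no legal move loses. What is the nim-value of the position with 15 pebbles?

n :  0  1  2  3  4  5  6  7  8  9 10 11 12 13 14 15
G :  0  0  0  0  1  1  1  1  2  2  2  2  0  0  0  0

0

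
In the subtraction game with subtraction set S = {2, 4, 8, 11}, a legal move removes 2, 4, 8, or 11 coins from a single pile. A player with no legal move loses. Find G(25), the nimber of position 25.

0

G(0) = 0
G(1) = mex{} = 0
G(2) = mex{0} = 1
G(3) = mex{0} = 1
G(4) = mex{1,0} = 2
G(5) = mex{1,0} = 2
G(6) = mex{2,1} = 0
G(7) = mex{2,1} = 0
G(8) = mex{0,2,0} = 1
G(9) = mex{0,2,0} = 1
G(10) = mex{1,0,1} = 2
G(11) = mex{1,0,1,0} = 2
G(12) = mex{2,1,2,0} = 3
G(13) = mex{2,1,2,1} = 0
G(14) = mex{3,2,0,1} = 4
G(15) = mex{0,2,0,2} = 1
G(16) = mex{4,3,1,2} = 0
G(17) = mex{1,0,1,0} = 2
G(18) = mex{0,4,2,0} = 1
G(19) = mex{2,1,2,1} = 0
G(20) = mex{1,0,3,1} = 2
G(21) = mex{0,2,0,2} = 1
G(22) = mex{2,1,4,2} = 0
G(23) = mex{1,0,1,3} = 2
G(24) = mex{0,2,0,0} = 1
G(25) = mex{2,1,2,4} = 0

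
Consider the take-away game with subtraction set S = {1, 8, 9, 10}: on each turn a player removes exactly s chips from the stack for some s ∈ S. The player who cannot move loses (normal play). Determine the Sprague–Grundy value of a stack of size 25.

n :  0  1  2  3  4  5  6  7  8  9 10 11 12 13 14 15 16 17 18 19 20 21 22 23 24 25
G :  0  1  0  1  0  1  0  1  2  3  2  3  2  3  2  3  4  0  1  0  1  0  1  0  1  2

2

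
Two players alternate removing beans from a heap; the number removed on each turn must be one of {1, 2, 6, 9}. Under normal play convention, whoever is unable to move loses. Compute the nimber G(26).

G(0) = 0
G(1) = mex{0} = 1
G(2) = mex{1,0} = 2
G(3) = mex{2,1} = 0
G(4) = mex{0,2} = 1
G(5) = mex{1,0} = 2
G(6) = mex{2,1,0} = 3
G(7) = mex{3,2,1} = 0
G(8) = mex{0,3,2} = 1
G(9) = mex{1,0,0,0} = 2
G(10) = mex{2,1,1,1} = 0
G(11) = mex{0,2,2,2} = 1
G(12) = mex{1,0,3,0} = 2
G(13) = mex{2,1,0,1} = 3
G(14) = mex{3,2,1,2} = 0
G(15) = mex{0,3,2,3} = 1
G(16) = mex{1,0,0,0} = 2
G(17) = mex{2,1,1,1} = 0
G(18) = mex{0,2,2,2} = 1
G(19) = mex{1,0,3,0} = 2
G(20) = mex{2,1,0,1} = 3
G(21) = mex{3,2,1,2} = 0
G(22) = mex{0,3,2,3} = 1
G(23) = mex{1,0,0,0} = 2
G(24) = mex{2,1,1,1} = 0
G(25) = mex{0,2,2,2} = 1
G(26) = mex{1,0,3,0} = 2

2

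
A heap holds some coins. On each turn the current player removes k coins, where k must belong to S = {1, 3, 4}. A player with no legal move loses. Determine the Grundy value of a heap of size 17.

G(0) = 0
G(1) = mex{0} = 1
G(2) = mex{1} = 0
G(3) = mex{0,0} = 1
G(4) = mex{1,1,0} = 2
G(5) = mex{2,0,1} = 3
G(6) = mex{3,1,0} = 2
G(7) = mex{2,2,1} = 0
G(8) = mex{0,3,2} = 1
G(9) = mex{1,2,3} = 0
G(10) = mex{0,0,2} = 1
G(11) = mex{1,1,0} = 2
G(12) = mex{2,0,1} = 3
G(13) = mex{3,1,0} = 2
G(14) = mex{2,2,1} = 0
G(15) = mex{0,3,2} = 1
G(16) = mex{1,2,3} = 0
G(17) = mex{0,0,2} = 1

1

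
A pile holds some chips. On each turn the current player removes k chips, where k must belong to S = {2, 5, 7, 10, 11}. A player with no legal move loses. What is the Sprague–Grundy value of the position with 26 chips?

G(0) = 0
G(1) = mex{} = 0
G(2) = mex{0} = 1
G(3) = mex{0} = 1
G(4) = mex{1} = 0
G(5) = mex{1,0} = 2
G(6) = mex{0,0} = 1
G(7) = mex{2,1,0} = 3
G(8) = mex{1,1,0} = 2
G(9) = mex{3,0,1} = 2
G(10) = mex{2,2,1,0} = 3
G(11) = mex{2,1,0,0,0} = 3
G(12) = mex{3,3,2,1,0} = 4
G(13) = mex{3,2,1,1,1} = 0
G(14) = mex{4,2,3,0,1} = 5
G(15) = mex{0,3,2,2,0} = 1
G(16) = mex{5,3,2,1,2} = 0
G(17) = mex{1,4,3,3,1} = 0
G(18) = mex{0,0,3,2,3} = 1
G(19) = mex{0,5,4,2,2} = 1
G(20) = mex{1,1,0,3,2} = 4
G(21) = mex{1,0,5,3,3} = 2
G(22) = mex{4,0,1,4,3} = 2
G(23) = mex{2,1,0,0,4} = 3
G(24) = mex{2,1,0,5,0} = 3
G(25) = mex{3,4,1,1,5} = 0
G(26) = mex{3,2,1,0,1} = 4

4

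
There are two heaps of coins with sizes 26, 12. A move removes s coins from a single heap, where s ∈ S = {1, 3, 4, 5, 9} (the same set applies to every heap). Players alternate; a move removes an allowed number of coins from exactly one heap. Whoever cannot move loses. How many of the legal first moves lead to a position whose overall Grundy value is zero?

2

All heaps use S = {1, 3, 4, 5, 9}:
n :  0  1  2  3  4  5  6  7  8  9 10 11 12 13 14 15 16 17 18 19 20 21 22 23 24 25 26
G :  0  1  0  1  2  3  2  3  0  1  0  1  2  3  2  3  0  1  0  1  2  3  2  3  0  1  0
Heap A: G(26) = 0.
Heap B: G(12) = 2.
Combined Grundy value = 0 ⊕ 2 = 2.
A winning move leaves total XOR = 0, i.e. changes one component's Grundy value g to g ⊕ X where X is the current total.
Heap A: need g' = 0⊕2 = 2. Options: 26−1→G=1, 26−3→G=3, 26−4→G=2, 26−5→G=3, 26−9→G=1. Hits: 1.
Heap B: need g' = 2⊕2 = 0. Options: 12−1→G=1, 12−3→G=1, 12−4→G=0, 12−5→G=3, 12−9→G=1. Hits: 1.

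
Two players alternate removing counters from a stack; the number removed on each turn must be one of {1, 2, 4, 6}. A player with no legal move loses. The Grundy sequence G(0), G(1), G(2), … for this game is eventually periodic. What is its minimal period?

8

n :  0  1  2  3  4  5  6  7  8  9 10 11 12 13 14 15 16 17
G :  0  1  2  0  1  2  3  4  0  1  2  0  1  2  3  4  0  1
G(n+8) = G(n) holds for n = 0,…,5 (a full window of length max(S) = 6), so the sequence is purely periodic with period 8.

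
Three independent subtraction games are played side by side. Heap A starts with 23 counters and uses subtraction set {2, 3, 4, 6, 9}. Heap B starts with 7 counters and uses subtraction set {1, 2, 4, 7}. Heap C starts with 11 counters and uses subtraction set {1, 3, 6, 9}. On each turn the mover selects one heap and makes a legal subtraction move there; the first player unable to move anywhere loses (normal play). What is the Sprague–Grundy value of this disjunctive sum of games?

2

Heap A, S = {2, 3, 4, 6, 9}:
n :  0  1  2  3  4  5  6  7  8  9 10 11 12 13 14 15 16 17 18 19 20 21 22 23
G :  0  0  1  1  2  2  3  3  0  4  1  5  2  0  3  1  4  2  0  3  1  4  2  0
G_A(23) = 0.
Heap B, S = {1, 2, 4, 7}:
G(0) = 0
G(1) = mex{0} = 1
G(2) = mex{1,0} = 2
G(3) = mex{2,1} = 0
G(4) = mex{0,2,0} = 1
G(5) = mex{1,0,1} = 2
G(6) = mex{2,1,2} = 0
G(7) = mex{0,2,0,0} = 1
G_B(7) = 1.
Heap C, S = {1, 3, 6, 9}:
G(0) = 0
G(1) = mex{0} = 1
G(2) = mex{1} = 0
G(3) = mex{0,0} = 1
G(4) = mex{1,1} = 0
G(5) = mex{0,0} = 1
G(6) = mex{1,1,0} = 2
G(7) = mex{2,0,1} = 3
G(8) = mex{3,1,0} = 2
G(9) = mex{2,2,1,0} = 3
G(10) = mex{3,3,0,1} = 2
G(11) = mex{2,2,1,0} = 3
G_C(11) = 3.
Combined Grundy value = 0 ⊕ 1 ⊕ 3 = 2.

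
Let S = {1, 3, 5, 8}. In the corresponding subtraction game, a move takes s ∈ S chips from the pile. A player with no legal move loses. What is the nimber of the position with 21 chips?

n :  0  1  2  3  4  5  6  7  8  9 10 11 12 13 14 15 16 17 18 19 20 21
G :  0  1  0  1  0  1  0  1  2  3  2  3  2  0  1  0  1  0  1  0  1  2

2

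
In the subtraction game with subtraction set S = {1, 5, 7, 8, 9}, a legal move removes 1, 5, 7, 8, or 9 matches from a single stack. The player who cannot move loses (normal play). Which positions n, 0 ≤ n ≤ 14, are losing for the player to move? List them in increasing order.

n :  0  1  2  3  4  5  6  7  8  9 10 11 12 13 14
G :  0  1  0  1  0  1  0  1  2  3  2  3  2  3  2
P-positions are exactly the n with G(n) = 0.

0, 2, 4, 6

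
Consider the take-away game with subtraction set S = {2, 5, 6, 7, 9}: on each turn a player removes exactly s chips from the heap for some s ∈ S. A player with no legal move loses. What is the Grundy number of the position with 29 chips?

1

G(0) = 0
G(1) = mex{} = 0
G(2) = mex{0} = 1
G(3) = mex{0} = 1
G(4) = mex{1} = 0
G(5) = mex{1,0} = 2
G(6) = mex{0,0,0} = 1
G(7) = mex{2,1,0,0} = 3
G(8) = mex{1,1,1,0} = 2
G(9) = mex{3,0,1,1,0} = 2
G(10) = mex{2,2,0,1,0} = 3
G(11) = mex{2,1,2,0,1} = 3
G(12) = mex{3,3,1,2,1} = 0
G(13) = mex{3,2,3,1,0} = 4
G(14) = mex{0,2,2,3,2} = 1
G(15) = mex{4,3,2,2,1} = 0
G(16) = mex{1,3,3,2,3} = 0
G(17) = mex{0,0,3,3,2} = 1
G(18) = mex{0,4,0,3,2} = 1
G(19) = mex{1,1,4,0,3} = 2
G(20) = mex{1,0,1,4,3} = 2
G(21) = mex{2,0,0,1,0} = 3
G(22) = mex{2,1,0,0,4} = 3
G(23) = mex{3,1,1,0,1} = 2
G(24) = mex{3,2,1,1,0} = 4
G(25) = mex{2,2,2,1,0} = 3
G(26) = mex{4,3,2,2,1} = 0
G(27) = mex{3,3,3,2,1} = 0
G(28) = mex{0,2,3,3,2} = 1
G(29) = mex{0,4,2,3,2} = 1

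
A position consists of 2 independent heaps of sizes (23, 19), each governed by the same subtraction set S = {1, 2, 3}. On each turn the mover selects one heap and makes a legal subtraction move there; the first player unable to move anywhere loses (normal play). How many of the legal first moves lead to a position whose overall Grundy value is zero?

All heaps use S = {1, 2, 3}:
n :  0  1  2  3  4  5  6  7  8  9 10 11 12 13 14 15 16 17 18 19 20 21 22 23
G :  0  1  2  3  0  1  2  3  0  1  2  3  0  1  2  3  0  1  2  3  0  1  2  3
Heap A: G(23) = 3.
Heap B: G(19) = 3.
Combined Grundy value = 3 ⊕ 3 = 0.
A winning move leaves total XOR = 0, i.e. changes one component's Grundy value g to g ⊕ X where X is the current total.
Heap A: target g' = 3⊕0 = 3, but every legal move changes the Grundy value (mex property), so 0 moves.
Heap B: target g' = 3⊕0 = 3, but every legal move changes the Grundy value (mex property), so 0 moves.

0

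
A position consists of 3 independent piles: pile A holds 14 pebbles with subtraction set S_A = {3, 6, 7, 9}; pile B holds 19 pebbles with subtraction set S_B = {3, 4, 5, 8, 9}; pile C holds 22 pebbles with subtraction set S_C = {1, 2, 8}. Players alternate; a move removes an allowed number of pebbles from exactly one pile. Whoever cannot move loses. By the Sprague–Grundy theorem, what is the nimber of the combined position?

Pile A, S = {3, 6, 7, 9}:
G(0) = 0
G(1) = mex{} = 0
G(2) = mex{} = 0
G(3) = mex{0} = 1
G(4) = mex{0} = 1
G(5) = mex{0} = 1
G(6) = mex{1,0} = 2
G(7) = mex{1,0,0} = 2
G(8) = mex{1,0,0} = 2
G(9) = mex{2,1,0,0} = 3
G(10) = mex{2,1,1,0} = 3
G(11) = mex{2,1,1,0} = 3
G(12) = mex{3,2,1,1} = 0
G(13) = mex{3,2,2,1} = 0
G(14) = mex{3,2,2,1} = 0
G_A(14) = 0.
Pile B, S = {3, 4, 5, 8, 9}:
G(0) = 0
G(1) = mex{} = 0
G(2) = mex{} = 0
G(3) = mex{0} = 1
G(4) = mex{0,0} = 1
G(5) = mex{0,0,0} = 1
G(6) = mex{1,0,0} = 2
G(7) = mex{1,1,0} = 2
G(8) = mex{1,1,1,0} = 2
G(9) = mex{2,1,1,0,0} = 3
G(10) = mex{2,2,1,0,0} = 3
G(11) = mex{2,2,2,1,0} = 3
G(12) = mex{3,2,2,1,1} = 0
G(13) = mex{3,3,2,1,1} = 0
G(14) = mex{3,3,3,2,1} = 0
G(15) = mex{0,3,3,2,2} = 1
G(16) = mex{0,0,3,2,2} = 1
G(17) = mex{0,0,0,3,2} = 1
G(18) = mex{1,0,0,3,3} = 2
G(19) = mex{1,1,0,3,3} = 2
G_B(19) = 2.
Pile C, S = {1, 2, 8}:
G(0) = 0
G(1) = mex{0} = 1
G(2) = mex{1,0} = 2
G(3) = mex{2,1} = 0
G(4) = mex{0,2} = 1
G(5) = mex{1,0} = 2
G(6) = mex{2,1} = 0
G(7) = mex{0,2} = 1
G(8) = mex{1,0,0} = 2
G(9) = mex{2,1,1} = 0
G(10) = mex{0,2,2} = 1
G(11) = mex{1,0,0} = 2
G(12) = mex{2,1,1} = 0
G(13) = mex{0,2,2} = 1
G(14) = mex{1,0,0} = 2
G(15) = mex{2,1,1} = 0
G(16) = mex{0,2,2} = 1
G(17) = mex{1,0,0} = 2
G(18) = mex{2,1,1} = 0
G(19) = mex{0,2,2} = 1
G(20) = mex{1,0,0} = 2
G(21) = mex{2,1,1} = 0
G(22) = mex{0,2,2} = 1
G_C(22) = 1.
Combined Grundy value = 0 ⊕ 2 ⊕ 1 = 3.

3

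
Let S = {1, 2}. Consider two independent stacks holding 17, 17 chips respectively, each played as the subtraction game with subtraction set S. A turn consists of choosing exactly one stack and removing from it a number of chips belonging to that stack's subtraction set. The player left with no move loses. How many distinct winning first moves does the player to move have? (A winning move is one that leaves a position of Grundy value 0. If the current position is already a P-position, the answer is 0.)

All stacks use S = {1, 2}:
n :  0  1  2  3  4  5  6  7  8  9 10 11 12 13 14 15 16 17
G :  0  1  2  0  1  2  0  1  2  0  1  2  0  1  2  0  1  2
Stack A: G(17) = 2.
Stack B: G(17) = 2.
Combined Grundy value = 2 ⊕ 2 = 0.
A winning move leaves total XOR = 0, i.e. changes one component's Grundy value g to g ⊕ X where X is the current total.
Stack A: target g' = 2⊕0 = 2, but every legal move changes the Grundy value (mex property), so 0 moves.
Stack B: target g' = 2⊕0 = 2, but every legal move changes the Grundy value (mex property), so 0 moves.

0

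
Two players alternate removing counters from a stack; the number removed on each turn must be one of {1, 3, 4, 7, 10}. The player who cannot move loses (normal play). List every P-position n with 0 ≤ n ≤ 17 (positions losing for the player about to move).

0, 2, 8, 13

n :  0  1  2  3  4  5  6  7  8  9 10 11 12 13 14 15 16 17
G :  0  1  0  1  2  3  2  3  0  1  4  5  2  0  1  4  3  2
P-positions are exactly the n with G(n) = 0.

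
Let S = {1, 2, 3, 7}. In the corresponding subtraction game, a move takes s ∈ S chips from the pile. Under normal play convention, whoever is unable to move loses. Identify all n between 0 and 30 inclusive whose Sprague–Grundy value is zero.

0, 4, 8, 12, 16, 20, 24, 28

G(0) = 0
G(1) = mex{0} = 1
G(2) = mex{1,0} = 2
G(3) = mex{2,1,0} = 3
G(4) = mex{3,2,1} = 0
G(5) = mex{0,3,2} = 1
G(6) = mex{1,0,3} = 2
G(7) = mex{2,1,0,0} = 3
G(8) = mex{3,2,1,1} = 0
G(9) = mex{0,3,2,2} = 1
G(10) = mex{1,0,3,3} = 2
G(11) = mex{2,1,0,0} = 3
G(12) = mex{3,2,1,1} = 0
G(13) = mex{0,3,2,2} = 1
G(14) = mex{1,0,3,3} = 2
G(15) = mex{2,1,0,0} = 3
G(16) = mex{3,2,1,1} = 0
G(17) = mex{0,3,2,2} = 1
G(18) = mex{1,0,3,3} = 2
G(19) = mex{2,1,0,0} = 3
G(20) = mex{3,2,1,1} = 0
G(21) = mex{0,3,2,2} = 1
G(22) = mex{1,0,3,3} = 2
G(23) = mex{2,1,0,0} = 3
G(24) = mex{3,2,1,1} = 0
G(25) = mex{0,3,2,2} = 1
G(26) = mex{1,0,3,3} = 2
G(27) = mex{2,1,0,0} = 3
G(28) = mex{3,2,1,1} = 0
G(29) = mex{0,3,2,2} = 1
G(30) = mex{1,0,3,3} = 2
P-positions are exactly the n with G(n) = 0.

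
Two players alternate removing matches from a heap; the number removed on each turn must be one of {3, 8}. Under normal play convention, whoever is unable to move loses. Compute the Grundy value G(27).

G(0) = 0
G(1) = mex{} = 0
G(2) = mex{} = 0
G(3) = mex{0} = 1
G(4) = mex{0} = 1
G(5) = mex{0} = 1
G(6) = mex{1} = 0
G(7) = mex{1} = 0
G(8) = mex{1,0} = 2
G(9) = mex{0,0} = 1
G(10) = mex{0,0} = 1
G(11) = mex{2,1} = 0
G(12) = mex{1,1} = 0
G(13) = mex{1,1} = 0
G(14) = mex{0,0} = 1
G(15) = mex{0,0} = 1
G(16) = mex{0,2} = 1
G(17) = mex{1,1} = 0
G(18) = mex{1,1} = 0
G(19) = mex{1,0} = 2
G(20) = mex{0,0} = 1
G(21) = mex{0,0} = 1
G(22) = mex{2,1} = 0
G(23) = mex{1,1} = 0
G(24) = mex{1,1} = 0
G(25) = mex{0,0} = 1
G(26) = mex{0,0} = 1
G(27) = mex{0,2} = 1

1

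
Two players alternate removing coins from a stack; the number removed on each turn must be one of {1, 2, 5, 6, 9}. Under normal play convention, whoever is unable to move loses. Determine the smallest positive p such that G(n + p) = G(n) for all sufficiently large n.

7

n :  0  1  2  3  4  5  6  7  8  9 10 11 12 13 14 15 16 17
G :  0  1  2  0  1  2  3  0  1  2  0  1  2  3  0  1  2  0
G(n+7) = G(n) holds for n = 0,…,8 (a full window of length max(S) = 9), so the sequence is purely periodic with period 7.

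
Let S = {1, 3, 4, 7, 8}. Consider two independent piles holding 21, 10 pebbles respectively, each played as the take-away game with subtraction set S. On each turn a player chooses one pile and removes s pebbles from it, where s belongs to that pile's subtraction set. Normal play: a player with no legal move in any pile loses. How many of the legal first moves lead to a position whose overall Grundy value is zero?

All piles use S = {1, 3, 4, 7, 8}:
n :  0  1  2  3  4  5  6  7  8  9 10 11 12 13 14 15 16 17 18 19 20 21
G :  0  1  0  1  2  3  2  3  4  5  4  0  1  0  1  2  3  2  3  4  5  4
Pile A: G(21) = 4.
Pile B: G(10) = 4.
Combined Grundy value = 4 ⊕ 4 = 0.
A winning move leaves total XOR = 0, i.e. changes one component's Grundy value g to g ⊕ X where X is the current total.
Pile A: target g' = 4⊕0 = 4, but every legal move changes the Grundy value (mex property), so 0 moves.
Pile B: target g' = 4⊕0 = 4, but every legal move changes the Grundy value (mex property), so 0 moves.

0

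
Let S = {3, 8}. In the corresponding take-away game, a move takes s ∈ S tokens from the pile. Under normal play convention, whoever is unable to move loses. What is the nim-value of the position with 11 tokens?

n :  0  1  2  3  4  5  6  7  8  9 10 11
G :  0  0  0  1  1  1  0  0  2  1  1  0

0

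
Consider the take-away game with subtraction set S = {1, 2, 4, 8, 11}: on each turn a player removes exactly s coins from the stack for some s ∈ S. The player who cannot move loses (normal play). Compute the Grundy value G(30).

n :  0  1  2  3  4  5  6  7  8  9 10 11 12 13 14 15 16 17 18 19 20 21 22 23 24 25 26 27 28 29 30
G :  0  1  2  0  1  2  0  1  2  0  1  2  0  1  2  0  1  2  0  1  2  0  1  2  0  1  2  0  1  2  0

0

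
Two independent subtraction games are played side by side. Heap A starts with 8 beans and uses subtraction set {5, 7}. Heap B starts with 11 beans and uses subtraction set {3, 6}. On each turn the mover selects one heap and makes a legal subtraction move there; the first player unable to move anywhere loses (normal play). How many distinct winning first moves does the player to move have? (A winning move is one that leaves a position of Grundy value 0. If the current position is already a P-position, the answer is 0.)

3

Heap A, S = {5, 7}:
G(0) = 0
G(1) = mex{} = 0
G(2) = mex{} = 0
G(3) = mex{} = 0
G(4) = mex{} = 0
G(5) = mex{0} = 1
G(6) = mex{0} = 1
G(7) = mex{0,0} = 1
G(8) = mex{0,0} = 1
G_A(8) = 1.
Heap B, S = {3, 6}:
n :  0  1  2  3  4  5  6  7  8  9 10 11
G :  0  0  0  1  1  1  2  2  2  0  0  0
G_B(11) = 0.
Combined Grundy value = 1 ⊕ 0 = 1.
A winning move leaves total XOR = 0, i.e. changes one component's Grundy value g to g ⊕ X where X is the current total.
Heap A: need g' = 1⊕1 = 0. Options: 8−5→G=0, 8−7→G=0. Hits: 2.
Heap B: need g' = 0⊕1 = 1. Options: 11−3→G=2, 11−6→G=1. Hits: 1.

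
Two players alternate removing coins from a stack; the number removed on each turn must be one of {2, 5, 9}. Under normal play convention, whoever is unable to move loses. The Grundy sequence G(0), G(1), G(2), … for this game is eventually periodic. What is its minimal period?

7

n :  0  1  2  3  4  5  6  7  8  9 10 11 12 13 14 15 16 17
G :  0  0  1  1  0  2  1  0  0  1  1  0  2  1  0  0  1  1
G(n+7) = G(n) holds for n = 0,…,8 (a full window of length max(S) = 9), so the sequence is purely periodic with period 7.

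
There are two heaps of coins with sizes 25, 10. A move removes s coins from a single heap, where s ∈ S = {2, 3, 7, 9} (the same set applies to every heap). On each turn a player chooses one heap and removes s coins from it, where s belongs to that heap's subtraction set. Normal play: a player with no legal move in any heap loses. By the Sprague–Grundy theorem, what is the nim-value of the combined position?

0

All heaps use S = {2, 3, 7, 9}:
G(0) = 0
G(1) = mex{} = 0
G(2) = mex{0} = 1
G(3) = mex{0,0} = 1
G(4) = mex{1,0} = 2
G(5) = mex{1,1} = 0
G(6) = mex{2,1} = 0
G(7) = mex{0,2,0} = 1
G(8) = mex{0,0,0} = 1
G(9) = mex{1,0,1,0} = 2
G(10) = mex{1,1,1,0} = 2
G(11) = mex{2,1,2,1} = 0
G(12) = mex{2,2,0,1} = 3
G(13) = mex{0,2,0,2} = 1
G(14) = mex{3,0,1,0} = 2
G(15) = mex{1,3,1,0} = 2
G(16) = mex{2,1,2,1} = 0
G(17) = mex{2,2,2,1} = 0
G(18) = mex{0,2,0,2} = 1
G(19) = mex{0,0,3,2} = 1
G(20) = mex{1,0,1,0} = 2
G(21) = mex{1,1,2,3} = 0
G(22) = mex{2,1,2,1} = 0
G(23) = mex{0,2,0,2} = 1
G(24) = mex{0,0,0,2} = 1
G(25) = mex{1,0,1,0} = 2
Heap A: G(25) = 2.
Heap B: G(10) = 2.
Combined Grundy value = 2 ⊕ 2 = 0.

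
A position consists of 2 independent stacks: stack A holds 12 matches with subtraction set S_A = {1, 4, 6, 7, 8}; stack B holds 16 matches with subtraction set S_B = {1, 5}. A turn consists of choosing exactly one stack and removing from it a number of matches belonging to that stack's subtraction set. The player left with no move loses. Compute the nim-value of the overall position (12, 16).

Stack A, S = {1, 4, 6, 7, 8}:
G(0) = 0
G(1) = mex{0} = 1
G(2) = mex{1} = 0
G(3) = mex{0} = 1
G(4) = mex{1,0} = 2
G(5) = mex{2,1} = 0
G(6) = mex{0,0,0} = 1
G(7) = mex{1,1,1,0} = 2
G(8) = mex{2,2,0,1,0} = 3
G(9) = mex{3,0,1,0,1} = 2
G(10) = mex{2,1,2,1,0} = 3
G(11) = mex{3,2,0,2,1} = 4
G(12) = mex{4,3,1,0,2} = 5
G_A(12) = 5.
Stack B, S = {1, 5}:
G(0) = 0
G(1) = mex{0} = 1
G(2) = mex{1} = 0
G(3) = mex{0} = 1
G(4) = mex{1} = 0
G(5) = mex{0,0} = 1
G(6) = mex{1,1} = 0
G(7) = mex{0,0} = 1
G(8) = mex{1,1} = 0
G(9) = mex{0,0} = 1
G(10) = mex{1,1} = 0
G(11) = mex{0,0} = 1
G(12) = mex{1,1} = 0
G(13) = mex{0,0} = 1
G(14) = mex{1,1} = 0
G(15) = mex{0,0} = 1
G(16) = mex{1,1} = 0
G_B(16) = 0.
Combined Grundy value = 5 ⊕ 0 = 5.

5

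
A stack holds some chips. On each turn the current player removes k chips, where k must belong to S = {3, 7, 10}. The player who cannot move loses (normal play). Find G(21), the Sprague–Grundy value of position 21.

G(0) = 0
G(1) = mex{} = 0
G(2) = mex{} = 0
G(3) = mex{0} = 1
G(4) = mex{0} = 1
G(5) = mex{0} = 1
G(6) = mex{1} = 0
G(7) = mex{1,0} = 2
G(8) = mex{1,0} = 2
G(9) = mex{0,0} = 1
G(10) = mex{2,1,0} = 3
G(11) = mex{2,1,0} = 3
G(12) = mex{1,1,0} = 2
G(13) = mex{3,0,1} = 2
G(14) = mex{3,2,1} = 0
G(15) = mex{2,2,1} = 0
G(16) = mex{2,1,0} = 3
G(17) = mex{0,3,2} = 1
G(18) = mex{0,3,2} = 1
G(19) = mex{3,2,1} = 0
G(20) = mex{1,2,3} = 0
G(21) = mex{1,0,3} = 2

2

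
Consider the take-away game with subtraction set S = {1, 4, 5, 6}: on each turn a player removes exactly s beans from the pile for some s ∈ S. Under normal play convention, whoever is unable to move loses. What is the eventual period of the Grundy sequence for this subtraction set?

G(0) = 0
G(1) = mex{0} = 1
G(2) = mex{1} = 0
G(3) = mex{0} = 1
G(4) = mex{1,0} = 2
G(5) = mex{2,1,0} = 3
G(6) = mex{3,0,1,0} = 2
G(7) = mex{2,1,0,1} = 3
G(8) = mex{3,2,1,0} = 4
G(9) = mex{4,3,2,1} = 0
G(10) = mex{0,2,3,2} = 1
G(11) = mex{1,3,2,3} = 0
G(12) = mex{0,4,3,2} = 1
G(13) = mex{1,0,4,3} = 2
G(14) = mex{2,1,0,4} = 3
G(15) = mex{3,0,1,0} = 2
G(16) = mex{2,1,0,1} = 3
G(17) = mex{3,2,1,0} = 4
G(18) = mex{4,3,2,1} = 0
G(19) = mex{0,2,3,2} = 1
G(n+9) = G(n) holds for n = 0,…,5 (a full window of length max(S) = 6), so the sequence is purely periodic with period 9.

9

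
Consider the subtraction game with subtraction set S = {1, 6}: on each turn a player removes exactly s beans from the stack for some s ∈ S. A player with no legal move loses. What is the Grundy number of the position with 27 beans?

G(0) = 0
G(1) = mex{0} = 1
G(2) = mex{1} = 0
G(3) = mex{0} = 1
G(4) = mex{1} = 0
G(5) = mex{0} = 1
G(6) = mex{1,0} = 2
G(7) = mex{2,1} = 0
G(8) = mex{0,0} = 1
G(9) = mex{1,1} = 0
G(10) = mex{0,0} = 1
G(11) = mex{1,1} = 0
G(12) = mex{0,2} = 1
G(13) = mex{1,0} = 2
G(14) = mex{2,1} = 0
G(15) = mex{0,0} = 1
G(16) = mex{1,1} = 0
G(17) = mex{0,0} = 1
G(18) = mex{1,1} = 0
G(19) = mex{0,2} = 1
G(20) = mex{1,0} = 2
G(21) = mex{2,1} = 0
G(22) = mex{0,0} = 1
G(23) = mex{1,1} = 0
G(24) = mex{0,0} = 1
G(25) = mex{1,1} = 0
G(26) = mex{0,2} = 1
G(27) = mex{1,0} = 2

2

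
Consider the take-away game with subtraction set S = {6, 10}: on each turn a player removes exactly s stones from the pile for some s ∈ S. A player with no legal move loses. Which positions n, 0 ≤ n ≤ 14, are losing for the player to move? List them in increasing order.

0, 1, 2, 3, 4, 5

G(0) = 0
G(1) = mex{} = 0
G(2) = mex{} = 0
G(3) = mex{} = 0
G(4) = mex{} = 0
G(5) = mex{} = 0
G(6) = mex{0} = 1
G(7) = mex{0} = 1
G(8) = mex{0} = 1
G(9) = mex{0} = 1
G(10) = mex{0,0} = 1
G(11) = mex{0,0} = 1
G(12) = mex{1,0} = 2
G(13) = mex{1,0} = 2
G(14) = mex{1,0} = 2
P-positions are exactly the n with G(n) = 0.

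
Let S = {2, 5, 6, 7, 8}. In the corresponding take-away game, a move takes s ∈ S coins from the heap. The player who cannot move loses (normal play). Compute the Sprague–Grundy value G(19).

1

G(0) = 0
G(1) = mex{} = 0
G(2) = mex{0} = 1
G(3) = mex{0} = 1
G(4) = mex{1} = 0
G(5) = mex{1,0} = 2
G(6) = mex{0,0,0} = 1
G(7) = mex{2,1,0,0} = 3
G(8) = mex{1,1,1,0,0} = 2
G(9) = mex{3,0,1,1,0} = 2
G(10) = mex{2,2,0,1,1} = 3
G(11) = mex{2,1,2,0,1} = 3
G(12) = mex{3,3,1,2,0} = 4
G(13) = mex{3,2,3,1,2} = 0
G(14) = mex{4,2,2,3,1} = 0
G(15) = mex{0,3,2,2,3} = 1
G(16) = mex{0,3,3,2,2} = 1
G(17) = mex{1,4,3,3,2} = 0
G(18) = mex{1,0,4,3,3} = 2
G(19) = mex{0,0,0,4,3} = 1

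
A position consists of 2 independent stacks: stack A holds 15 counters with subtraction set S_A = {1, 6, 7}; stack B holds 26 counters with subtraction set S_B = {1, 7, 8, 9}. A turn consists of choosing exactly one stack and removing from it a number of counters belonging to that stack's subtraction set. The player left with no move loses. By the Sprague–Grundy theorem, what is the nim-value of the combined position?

Stack A, S = {1, 6, 7}:
n :  0  1  2  3  4  5  6  7  8  9 10 11 12 13 14 15
G :  0  1  0  1  0  1  2  3  2  3  2  3  0  1  0  1
G_A(15) = 1.
Stack B, S = {1, 7, 8, 9}:
G(0) = 0
G(1) = mex{0} = 1
G(2) = mex{1} = 0
G(3) = mex{0} = 1
G(4) = mex{1} = 0
G(5) = mex{0} = 1
G(6) = mex{1} = 0
G(7) = mex{0,0} = 1
G(8) = mex{1,1,0} = 2
G(9) = mex{2,0,1,0} = 3
G(10) = mex{3,1,0,1} = 2
G(11) = mex{2,0,1,0} = 3
G(12) = mex{3,1,0,1} = 2
G(13) = mex{2,0,1,0} = 3
G(14) = mex{3,1,0,1} = 2
G(15) = mex{2,2,1,0} = 3
G(16) = mex{3,3,2,1} = 0
G(17) = mex{0,2,3,2} = 1
G(18) = mex{1,3,2,3} = 0
G(19) = mex{0,2,3,2} = 1
G(20) = mex{1,3,2,3} = 0
G(21) = mex{0,2,3,2} = 1
G(22) = mex{1,3,2,3} = 0
G(23) = mex{0,0,3,2} = 1
G(24) = mex{1,1,0,3} = 2
G(25) = mex{2,0,1,0} = 3
G(26) = mex{3,1,0,1} = 2
G_B(26) = 2.
Combined Grundy value = 1 ⊕ 2 = 3.

3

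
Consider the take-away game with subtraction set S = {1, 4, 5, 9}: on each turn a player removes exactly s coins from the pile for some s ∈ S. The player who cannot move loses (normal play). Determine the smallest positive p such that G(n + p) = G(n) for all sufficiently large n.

G(0) = 0
G(1) = mex{0} = 1
G(2) = mex{1} = 0
G(3) = mex{0} = 1
G(4) = mex{1,0} = 2
G(5) = mex{2,1,0} = 3
G(6) = mex{3,0,1} = 2
G(7) = mex{2,1,0} = 3
G(8) = mex{3,2,1} = 0
G(9) = mex{0,3,2,0} = 1
G(10) = mex{1,2,3,1} = 0
G(11) = mex{0,3,2,0} = 1
G(12) = mex{1,0,3,1} = 2
G(13) = mex{2,1,0,2} = 3
G(14) = mex{3,0,1,3} = 2
G(15) = mex{2,1,0,2} = 3
G(16) = mex{3,2,1,3} = 0
G(17) = mex{0,3,2,0} = 1
G(18) = mex{1,2,3,1} = 0
G(n+8) = G(n) holds for n = 0,…,8 (a full window of length max(S) = 9), so the sequence is purely periodic with period 8.

8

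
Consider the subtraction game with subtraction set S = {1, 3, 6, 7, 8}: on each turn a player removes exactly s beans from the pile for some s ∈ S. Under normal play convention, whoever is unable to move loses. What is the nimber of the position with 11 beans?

3

n :  0  1  2  3  4  5  6  7  8  9 10 11
G :  0  1  0  1  0  1  2  3  2  3  2  3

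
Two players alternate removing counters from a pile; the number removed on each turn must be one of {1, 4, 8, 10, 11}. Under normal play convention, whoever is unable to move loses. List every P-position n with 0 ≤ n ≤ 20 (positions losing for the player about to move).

0, 2, 5, 7, 14, 19

n :  0  1  2  3  4  5  6  7  8  9 10 11 12 13 14 15 16 17 18 19 20
G :  0  1  0  1  2  0  1  0  1  2  3  2  3  4  0  1  2  3  2  0  1
P-positions are exactly the n with G(n) = 0.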